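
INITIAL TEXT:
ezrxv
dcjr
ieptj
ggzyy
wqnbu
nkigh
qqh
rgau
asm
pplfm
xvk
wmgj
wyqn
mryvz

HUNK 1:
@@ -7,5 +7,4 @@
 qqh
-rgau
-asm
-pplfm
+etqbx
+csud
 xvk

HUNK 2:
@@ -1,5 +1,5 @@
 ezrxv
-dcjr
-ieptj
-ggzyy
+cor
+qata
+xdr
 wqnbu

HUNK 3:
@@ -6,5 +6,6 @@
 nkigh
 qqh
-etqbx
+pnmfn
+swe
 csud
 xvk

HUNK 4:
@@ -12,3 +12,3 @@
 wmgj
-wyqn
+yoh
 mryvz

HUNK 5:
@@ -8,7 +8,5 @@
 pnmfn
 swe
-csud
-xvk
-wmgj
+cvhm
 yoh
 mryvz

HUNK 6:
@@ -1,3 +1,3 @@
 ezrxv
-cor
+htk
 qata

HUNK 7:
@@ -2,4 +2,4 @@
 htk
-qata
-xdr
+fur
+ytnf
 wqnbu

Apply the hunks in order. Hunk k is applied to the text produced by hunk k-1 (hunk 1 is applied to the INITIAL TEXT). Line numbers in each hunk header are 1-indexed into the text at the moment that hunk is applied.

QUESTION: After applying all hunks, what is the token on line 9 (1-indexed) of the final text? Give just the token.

Answer: swe

Derivation:
Hunk 1: at line 7 remove [rgau,asm,pplfm] add [etqbx,csud] -> 13 lines: ezrxv dcjr ieptj ggzyy wqnbu nkigh qqh etqbx csud xvk wmgj wyqn mryvz
Hunk 2: at line 1 remove [dcjr,ieptj,ggzyy] add [cor,qata,xdr] -> 13 lines: ezrxv cor qata xdr wqnbu nkigh qqh etqbx csud xvk wmgj wyqn mryvz
Hunk 3: at line 6 remove [etqbx] add [pnmfn,swe] -> 14 lines: ezrxv cor qata xdr wqnbu nkigh qqh pnmfn swe csud xvk wmgj wyqn mryvz
Hunk 4: at line 12 remove [wyqn] add [yoh] -> 14 lines: ezrxv cor qata xdr wqnbu nkigh qqh pnmfn swe csud xvk wmgj yoh mryvz
Hunk 5: at line 8 remove [csud,xvk,wmgj] add [cvhm] -> 12 lines: ezrxv cor qata xdr wqnbu nkigh qqh pnmfn swe cvhm yoh mryvz
Hunk 6: at line 1 remove [cor] add [htk] -> 12 lines: ezrxv htk qata xdr wqnbu nkigh qqh pnmfn swe cvhm yoh mryvz
Hunk 7: at line 2 remove [qata,xdr] add [fur,ytnf] -> 12 lines: ezrxv htk fur ytnf wqnbu nkigh qqh pnmfn swe cvhm yoh mryvz
Final line 9: swe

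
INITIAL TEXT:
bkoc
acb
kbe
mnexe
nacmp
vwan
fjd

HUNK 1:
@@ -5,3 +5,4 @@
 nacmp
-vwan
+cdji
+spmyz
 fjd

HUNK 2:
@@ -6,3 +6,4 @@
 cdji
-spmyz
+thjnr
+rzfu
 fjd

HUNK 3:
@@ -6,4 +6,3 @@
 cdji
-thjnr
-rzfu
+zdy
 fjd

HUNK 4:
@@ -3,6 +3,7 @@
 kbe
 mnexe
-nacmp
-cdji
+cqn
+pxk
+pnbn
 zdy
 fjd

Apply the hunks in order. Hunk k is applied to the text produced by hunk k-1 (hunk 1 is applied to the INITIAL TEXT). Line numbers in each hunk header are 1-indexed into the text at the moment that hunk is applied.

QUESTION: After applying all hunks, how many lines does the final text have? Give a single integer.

Hunk 1: at line 5 remove [vwan] add [cdji,spmyz] -> 8 lines: bkoc acb kbe mnexe nacmp cdji spmyz fjd
Hunk 2: at line 6 remove [spmyz] add [thjnr,rzfu] -> 9 lines: bkoc acb kbe mnexe nacmp cdji thjnr rzfu fjd
Hunk 3: at line 6 remove [thjnr,rzfu] add [zdy] -> 8 lines: bkoc acb kbe mnexe nacmp cdji zdy fjd
Hunk 4: at line 3 remove [nacmp,cdji] add [cqn,pxk,pnbn] -> 9 lines: bkoc acb kbe mnexe cqn pxk pnbn zdy fjd
Final line count: 9

Answer: 9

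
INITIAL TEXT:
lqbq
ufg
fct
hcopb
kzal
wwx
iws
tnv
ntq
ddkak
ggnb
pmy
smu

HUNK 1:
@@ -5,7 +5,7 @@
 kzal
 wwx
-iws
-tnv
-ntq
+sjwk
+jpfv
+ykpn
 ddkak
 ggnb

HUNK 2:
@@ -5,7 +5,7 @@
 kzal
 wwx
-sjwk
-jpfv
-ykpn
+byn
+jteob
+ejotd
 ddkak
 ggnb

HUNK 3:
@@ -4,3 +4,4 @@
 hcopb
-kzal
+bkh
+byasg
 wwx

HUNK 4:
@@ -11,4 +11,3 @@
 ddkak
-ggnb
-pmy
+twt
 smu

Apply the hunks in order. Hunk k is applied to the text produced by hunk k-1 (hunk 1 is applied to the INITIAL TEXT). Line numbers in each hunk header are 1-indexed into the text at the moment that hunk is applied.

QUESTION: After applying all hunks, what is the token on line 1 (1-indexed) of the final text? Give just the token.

Hunk 1: at line 5 remove [iws,tnv,ntq] add [sjwk,jpfv,ykpn] -> 13 lines: lqbq ufg fct hcopb kzal wwx sjwk jpfv ykpn ddkak ggnb pmy smu
Hunk 2: at line 5 remove [sjwk,jpfv,ykpn] add [byn,jteob,ejotd] -> 13 lines: lqbq ufg fct hcopb kzal wwx byn jteob ejotd ddkak ggnb pmy smu
Hunk 3: at line 4 remove [kzal] add [bkh,byasg] -> 14 lines: lqbq ufg fct hcopb bkh byasg wwx byn jteob ejotd ddkak ggnb pmy smu
Hunk 4: at line 11 remove [ggnb,pmy] add [twt] -> 13 lines: lqbq ufg fct hcopb bkh byasg wwx byn jteob ejotd ddkak twt smu
Final line 1: lqbq

Answer: lqbq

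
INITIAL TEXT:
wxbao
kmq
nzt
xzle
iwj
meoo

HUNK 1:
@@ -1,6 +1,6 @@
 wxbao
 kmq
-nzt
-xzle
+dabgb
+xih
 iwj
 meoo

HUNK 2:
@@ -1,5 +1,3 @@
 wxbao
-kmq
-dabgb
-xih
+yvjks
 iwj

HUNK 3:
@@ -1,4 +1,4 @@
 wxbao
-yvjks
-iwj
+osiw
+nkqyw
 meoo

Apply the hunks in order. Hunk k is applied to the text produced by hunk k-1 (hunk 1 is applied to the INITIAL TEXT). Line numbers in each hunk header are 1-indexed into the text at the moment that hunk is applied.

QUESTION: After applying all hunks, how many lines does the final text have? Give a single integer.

Answer: 4

Derivation:
Hunk 1: at line 1 remove [nzt,xzle] add [dabgb,xih] -> 6 lines: wxbao kmq dabgb xih iwj meoo
Hunk 2: at line 1 remove [kmq,dabgb,xih] add [yvjks] -> 4 lines: wxbao yvjks iwj meoo
Hunk 3: at line 1 remove [yvjks,iwj] add [osiw,nkqyw] -> 4 lines: wxbao osiw nkqyw meoo
Final line count: 4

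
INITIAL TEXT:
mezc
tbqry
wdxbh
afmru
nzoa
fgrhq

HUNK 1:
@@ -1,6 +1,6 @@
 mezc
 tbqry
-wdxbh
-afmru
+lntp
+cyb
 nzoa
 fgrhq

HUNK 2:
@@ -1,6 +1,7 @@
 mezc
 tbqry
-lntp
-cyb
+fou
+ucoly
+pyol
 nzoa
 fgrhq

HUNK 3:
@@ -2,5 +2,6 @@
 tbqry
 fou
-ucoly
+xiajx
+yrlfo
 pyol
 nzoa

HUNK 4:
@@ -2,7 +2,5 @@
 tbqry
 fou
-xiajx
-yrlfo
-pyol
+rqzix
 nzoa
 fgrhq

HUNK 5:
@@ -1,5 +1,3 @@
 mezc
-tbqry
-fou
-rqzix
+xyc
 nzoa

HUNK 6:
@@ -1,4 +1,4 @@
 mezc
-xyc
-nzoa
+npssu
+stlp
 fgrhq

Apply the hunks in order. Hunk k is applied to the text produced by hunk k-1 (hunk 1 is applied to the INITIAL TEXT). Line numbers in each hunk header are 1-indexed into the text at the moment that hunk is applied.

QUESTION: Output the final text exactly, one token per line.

Hunk 1: at line 1 remove [wdxbh,afmru] add [lntp,cyb] -> 6 lines: mezc tbqry lntp cyb nzoa fgrhq
Hunk 2: at line 1 remove [lntp,cyb] add [fou,ucoly,pyol] -> 7 lines: mezc tbqry fou ucoly pyol nzoa fgrhq
Hunk 3: at line 2 remove [ucoly] add [xiajx,yrlfo] -> 8 lines: mezc tbqry fou xiajx yrlfo pyol nzoa fgrhq
Hunk 4: at line 2 remove [xiajx,yrlfo,pyol] add [rqzix] -> 6 lines: mezc tbqry fou rqzix nzoa fgrhq
Hunk 5: at line 1 remove [tbqry,fou,rqzix] add [xyc] -> 4 lines: mezc xyc nzoa fgrhq
Hunk 6: at line 1 remove [xyc,nzoa] add [npssu,stlp] -> 4 lines: mezc npssu stlp fgrhq

Answer: mezc
npssu
stlp
fgrhq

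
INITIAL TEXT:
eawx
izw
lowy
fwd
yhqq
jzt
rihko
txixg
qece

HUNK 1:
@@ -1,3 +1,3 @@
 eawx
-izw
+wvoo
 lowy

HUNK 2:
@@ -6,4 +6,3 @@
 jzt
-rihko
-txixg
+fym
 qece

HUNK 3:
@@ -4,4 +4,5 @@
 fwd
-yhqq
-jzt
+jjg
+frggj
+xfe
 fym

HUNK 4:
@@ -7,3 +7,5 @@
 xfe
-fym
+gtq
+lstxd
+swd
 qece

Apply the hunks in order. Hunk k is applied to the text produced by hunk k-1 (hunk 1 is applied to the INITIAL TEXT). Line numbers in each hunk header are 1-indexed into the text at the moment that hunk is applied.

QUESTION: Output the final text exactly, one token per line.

Hunk 1: at line 1 remove [izw] add [wvoo] -> 9 lines: eawx wvoo lowy fwd yhqq jzt rihko txixg qece
Hunk 2: at line 6 remove [rihko,txixg] add [fym] -> 8 lines: eawx wvoo lowy fwd yhqq jzt fym qece
Hunk 3: at line 4 remove [yhqq,jzt] add [jjg,frggj,xfe] -> 9 lines: eawx wvoo lowy fwd jjg frggj xfe fym qece
Hunk 4: at line 7 remove [fym] add [gtq,lstxd,swd] -> 11 lines: eawx wvoo lowy fwd jjg frggj xfe gtq lstxd swd qece

Answer: eawx
wvoo
lowy
fwd
jjg
frggj
xfe
gtq
lstxd
swd
qece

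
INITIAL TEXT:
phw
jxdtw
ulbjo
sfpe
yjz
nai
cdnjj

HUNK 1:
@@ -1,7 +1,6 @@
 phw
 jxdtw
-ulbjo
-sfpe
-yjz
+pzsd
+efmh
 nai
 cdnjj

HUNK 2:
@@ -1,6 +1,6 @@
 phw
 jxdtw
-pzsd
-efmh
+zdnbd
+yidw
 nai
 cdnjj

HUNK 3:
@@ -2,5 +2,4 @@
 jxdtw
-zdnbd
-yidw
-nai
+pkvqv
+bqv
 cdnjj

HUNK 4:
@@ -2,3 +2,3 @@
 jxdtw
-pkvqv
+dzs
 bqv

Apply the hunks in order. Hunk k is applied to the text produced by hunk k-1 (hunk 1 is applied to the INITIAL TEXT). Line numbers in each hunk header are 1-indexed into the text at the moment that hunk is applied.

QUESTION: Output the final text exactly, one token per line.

Hunk 1: at line 1 remove [ulbjo,sfpe,yjz] add [pzsd,efmh] -> 6 lines: phw jxdtw pzsd efmh nai cdnjj
Hunk 2: at line 1 remove [pzsd,efmh] add [zdnbd,yidw] -> 6 lines: phw jxdtw zdnbd yidw nai cdnjj
Hunk 3: at line 2 remove [zdnbd,yidw,nai] add [pkvqv,bqv] -> 5 lines: phw jxdtw pkvqv bqv cdnjj
Hunk 4: at line 2 remove [pkvqv] add [dzs] -> 5 lines: phw jxdtw dzs bqv cdnjj

Answer: phw
jxdtw
dzs
bqv
cdnjj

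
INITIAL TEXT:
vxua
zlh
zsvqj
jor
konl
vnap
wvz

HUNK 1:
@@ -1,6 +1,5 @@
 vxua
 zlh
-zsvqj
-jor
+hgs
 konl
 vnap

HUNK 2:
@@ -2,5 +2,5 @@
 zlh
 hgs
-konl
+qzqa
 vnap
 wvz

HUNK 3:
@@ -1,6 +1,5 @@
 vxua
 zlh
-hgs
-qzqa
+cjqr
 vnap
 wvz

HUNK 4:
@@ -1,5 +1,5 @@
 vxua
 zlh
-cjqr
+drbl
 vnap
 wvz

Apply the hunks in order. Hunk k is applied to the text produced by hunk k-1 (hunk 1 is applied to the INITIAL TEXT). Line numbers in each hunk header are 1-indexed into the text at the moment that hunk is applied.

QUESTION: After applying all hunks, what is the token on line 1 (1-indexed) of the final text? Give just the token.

Answer: vxua

Derivation:
Hunk 1: at line 1 remove [zsvqj,jor] add [hgs] -> 6 lines: vxua zlh hgs konl vnap wvz
Hunk 2: at line 2 remove [konl] add [qzqa] -> 6 lines: vxua zlh hgs qzqa vnap wvz
Hunk 3: at line 1 remove [hgs,qzqa] add [cjqr] -> 5 lines: vxua zlh cjqr vnap wvz
Hunk 4: at line 1 remove [cjqr] add [drbl] -> 5 lines: vxua zlh drbl vnap wvz
Final line 1: vxua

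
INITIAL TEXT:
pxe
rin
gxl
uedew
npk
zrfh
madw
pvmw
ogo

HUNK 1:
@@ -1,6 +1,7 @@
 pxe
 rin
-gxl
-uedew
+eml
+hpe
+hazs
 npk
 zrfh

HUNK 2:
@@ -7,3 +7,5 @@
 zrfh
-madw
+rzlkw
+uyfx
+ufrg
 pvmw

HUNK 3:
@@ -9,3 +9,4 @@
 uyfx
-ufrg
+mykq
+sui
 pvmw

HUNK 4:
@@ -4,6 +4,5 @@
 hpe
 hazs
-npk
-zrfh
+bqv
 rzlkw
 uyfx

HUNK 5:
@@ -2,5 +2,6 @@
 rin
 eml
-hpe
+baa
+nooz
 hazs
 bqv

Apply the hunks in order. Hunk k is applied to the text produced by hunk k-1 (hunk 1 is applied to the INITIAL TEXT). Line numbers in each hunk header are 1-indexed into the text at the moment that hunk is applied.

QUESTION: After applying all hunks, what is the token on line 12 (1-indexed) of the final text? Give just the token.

Hunk 1: at line 1 remove [gxl,uedew] add [eml,hpe,hazs] -> 10 lines: pxe rin eml hpe hazs npk zrfh madw pvmw ogo
Hunk 2: at line 7 remove [madw] add [rzlkw,uyfx,ufrg] -> 12 lines: pxe rin eml hpe hazs npk zrfh rzlkw uyfx ufrg pvmw ogo
Hunk 3: at line 9 remove [ufrg] add [mykq,sui] -> 13 lines: pxe rin eml hpe hazs npk zrfh rzlkw uyfx mykq sui pvmw ogo
Hunk 4: at line 4 remove [npk,zrfh] add [bqv] -> 12 lines: pxe rin eml hpe hazs bqv rzlkw uyfx mykq sui pvmw ogo
Hunk 5: at line 2 remove [hpe] add [baa,nooz] -> 13 lines: pxe rin eml baa nooz hazs bqv rzlkw uyfx mykq sui pvmw ogo
Final line 12: pvmw

Answer: pvmw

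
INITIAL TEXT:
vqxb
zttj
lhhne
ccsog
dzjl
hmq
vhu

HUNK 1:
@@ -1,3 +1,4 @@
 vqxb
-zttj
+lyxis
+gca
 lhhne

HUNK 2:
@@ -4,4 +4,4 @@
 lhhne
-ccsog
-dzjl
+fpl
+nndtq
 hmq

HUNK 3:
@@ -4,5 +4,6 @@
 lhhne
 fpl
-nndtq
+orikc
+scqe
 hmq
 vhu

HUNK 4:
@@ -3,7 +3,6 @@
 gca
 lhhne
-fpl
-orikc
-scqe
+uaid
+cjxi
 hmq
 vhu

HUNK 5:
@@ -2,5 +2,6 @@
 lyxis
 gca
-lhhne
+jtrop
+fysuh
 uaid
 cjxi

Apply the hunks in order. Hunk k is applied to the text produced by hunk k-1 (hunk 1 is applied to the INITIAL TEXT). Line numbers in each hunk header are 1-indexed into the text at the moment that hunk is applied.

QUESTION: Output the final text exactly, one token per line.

Hunk 1: at line 1 remove [zttj] add [lyxis,gca] -> 8 lines: vqxb lyxis gca lhhne ccsog dzjl hmq vhu
Hunk 2: at line 4 remove [ccsog,dzjl] add [fpl,nndtq] -> 8 lines: vqxb lyxis gca lhhne fpl nndtq hmq vhu
Hunk 3: at line 4 remove [nndtq] add [orikc,scqe] -> 9 lines: vqxb lyxis gca lhhne fpl orikc scqe hmq vhu
Hunk 4: at line 3 remove [fpl,orikc,scqe] add [uaid,cjxi] -> 8 lines: vqxb lyxis gca lhhne uaid cjxi hmq vhu
Hunk 5: at line 2 remove [lhhne] add [jtrop,fysuh] -> 9 lines: vqxb lyxis gca jtrop fysuh uaid cjxi hmq vhu

Answer: vqxb
lyxis
gca
jtrop
fysuh
uaid
cjxi
hmq
vhu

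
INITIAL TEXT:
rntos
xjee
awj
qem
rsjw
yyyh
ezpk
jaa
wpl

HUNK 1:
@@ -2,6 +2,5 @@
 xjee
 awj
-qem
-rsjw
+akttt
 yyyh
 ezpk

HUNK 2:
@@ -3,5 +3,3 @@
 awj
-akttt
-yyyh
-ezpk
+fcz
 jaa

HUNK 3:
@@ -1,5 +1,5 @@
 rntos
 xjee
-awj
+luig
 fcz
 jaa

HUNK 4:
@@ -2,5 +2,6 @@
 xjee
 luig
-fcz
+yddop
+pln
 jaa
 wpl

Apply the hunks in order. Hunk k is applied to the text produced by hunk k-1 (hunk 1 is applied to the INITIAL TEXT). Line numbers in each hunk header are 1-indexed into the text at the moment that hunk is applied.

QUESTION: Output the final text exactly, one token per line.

Hunk 1: at line 2 remove [qem,rsjw] add [akttt] -> 8 lines: rntos xjee awj akttt yyyh ezpk jaa wpl
Hunk 2: at line 3 remove [akttt,yyyh,ezpk] add [fcz] -> 6 lines: rntos xjee awj fcz jaa wpl
Hunk 3: at line 1 remove [awj] add [luig] -> 6 lines: rntos xjee luig fcz jaa wpl
Hunk 4: at line 2 remove [fcz] add [yddop,pln] -> 7 lines: rntos xjee luig yddop pln jaa wpl

Answer: rntos
xjee
luig
yddop
pln
jaa
wpl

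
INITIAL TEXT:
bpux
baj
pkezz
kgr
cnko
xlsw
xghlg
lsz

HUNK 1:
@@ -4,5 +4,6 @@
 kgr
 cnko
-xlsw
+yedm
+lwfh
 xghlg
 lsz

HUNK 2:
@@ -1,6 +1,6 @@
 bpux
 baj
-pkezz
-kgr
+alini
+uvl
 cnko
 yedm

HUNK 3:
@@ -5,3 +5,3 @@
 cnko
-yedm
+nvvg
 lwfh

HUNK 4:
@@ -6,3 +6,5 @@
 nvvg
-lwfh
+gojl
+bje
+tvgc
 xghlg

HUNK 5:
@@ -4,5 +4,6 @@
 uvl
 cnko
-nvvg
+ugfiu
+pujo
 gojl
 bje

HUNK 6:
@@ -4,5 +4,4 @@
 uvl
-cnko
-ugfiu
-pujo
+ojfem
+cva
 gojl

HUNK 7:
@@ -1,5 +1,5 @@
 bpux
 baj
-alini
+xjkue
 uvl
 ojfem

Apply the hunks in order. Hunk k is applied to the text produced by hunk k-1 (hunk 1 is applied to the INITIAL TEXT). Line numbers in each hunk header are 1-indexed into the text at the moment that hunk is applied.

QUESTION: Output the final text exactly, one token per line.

Hunk 1: at line 4 remove [xlsw] add [yedm,lwfh] -> 9 lines: bpux baj pkezz kgr cnko yedm lwfh xghlg lsz
Hunk 2: at line 1 remove [pkezz,kgr] add [alini,uvl] -> 9 lines: bpux baj alini uvl cnko yedm lwfh xghlg lsz
Hunk 3: at line 5 remove [yedm] add [nvvg] -> 9 lines: bpux baj alini uvl cnko nvvg lwfh xghlg lsz
Hunk 4: at line 6 remove [lwfh] add [gojl,bje,tvgc] -> 11 lines: bpux baj alini uvl cnko nvvg gojl bje tvgc xghlg lsz
Hunk 5: at line 4 remove [nvvg] add [ugfiu,pujo] -> 12 lines: bpux baj alini uvl cnko ugfiu pujo gojl bje tvgc xghlg lsz
Hunk 6: at line 4 remove [cnko,ugfiu,pujo] add [ojfem,cva] -> 11 lines: bpux baj alini uvl ojfem cva gojl bje tvgc xghlg lsz
Hunk 7: at line 1 remove [alini] add [xjkue] -> 11 lines: bpux baj xjkue uvl ojfem cva gojl bje tvgc xghlg lsz

Answer: bpux
baj
xjkue
uvl
ojfem
cva
gojl
bje
tvgc
xghlg
lsz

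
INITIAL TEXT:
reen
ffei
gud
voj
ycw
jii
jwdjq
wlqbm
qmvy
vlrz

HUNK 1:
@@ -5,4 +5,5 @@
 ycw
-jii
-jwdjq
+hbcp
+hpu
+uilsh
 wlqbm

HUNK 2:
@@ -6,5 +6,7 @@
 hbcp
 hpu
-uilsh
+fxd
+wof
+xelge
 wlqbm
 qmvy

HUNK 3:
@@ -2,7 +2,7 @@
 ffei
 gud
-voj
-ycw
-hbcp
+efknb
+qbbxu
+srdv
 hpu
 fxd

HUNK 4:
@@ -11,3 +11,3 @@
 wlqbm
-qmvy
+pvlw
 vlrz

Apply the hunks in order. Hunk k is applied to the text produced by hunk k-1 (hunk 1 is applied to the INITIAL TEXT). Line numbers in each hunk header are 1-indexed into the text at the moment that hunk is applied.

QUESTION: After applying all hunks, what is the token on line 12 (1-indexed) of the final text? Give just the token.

Answer: pvlw

Derivation:
Hunk 1: at line 5 remove [jii,jwdjq] add [hbcp,hpu,uilsh] -> 11 lines: reen ffei gud voj ycw hbcp hpu uilsh wlqbm qmvy vlrz
Hunk 2: at line 6 remove [uilsh] add [fxd,wof,xelge] -> 13 lines: reen ffei gud voj ycw hbcp hpu fxd wof xelge wlqbm qmvy vlrz
Hunk 3: at line 2 remove [voj,ycw,hbcp] add [efknb,qbbxu,srdv] -> 13 lines: reen ffei gud efknb qbbxu srdv hpu fxd wof xelge wlqbm qmvy vlrz
Hunk 4: at line 11 remove [qmvy] add [pvlw] -> 13 lines: reen ffei gud efknb qbbxu srdv hpu fxd wof xelge wlqbm pvlw vlrz
Final line 12: pvlw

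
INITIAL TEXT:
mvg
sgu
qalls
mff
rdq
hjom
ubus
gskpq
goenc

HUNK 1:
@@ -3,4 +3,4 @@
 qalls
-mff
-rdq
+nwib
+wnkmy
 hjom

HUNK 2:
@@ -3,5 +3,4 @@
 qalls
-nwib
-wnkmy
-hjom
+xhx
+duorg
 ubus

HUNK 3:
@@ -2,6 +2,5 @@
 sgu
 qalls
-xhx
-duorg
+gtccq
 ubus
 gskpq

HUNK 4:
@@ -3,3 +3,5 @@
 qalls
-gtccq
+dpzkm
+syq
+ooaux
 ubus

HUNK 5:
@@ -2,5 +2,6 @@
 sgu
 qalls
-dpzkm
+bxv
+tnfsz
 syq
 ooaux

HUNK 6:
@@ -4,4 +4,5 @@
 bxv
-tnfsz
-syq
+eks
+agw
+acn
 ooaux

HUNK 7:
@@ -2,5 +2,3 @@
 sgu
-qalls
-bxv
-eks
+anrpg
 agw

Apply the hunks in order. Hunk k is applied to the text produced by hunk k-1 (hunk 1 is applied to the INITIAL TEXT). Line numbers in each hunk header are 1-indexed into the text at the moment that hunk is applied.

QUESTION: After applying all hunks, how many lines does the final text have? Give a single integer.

Hunk 1: at line 3 remove [mff,rdq] add [nwib,wnkmy] -> 9 lines: mvg sgu qalls nwib wnkmy hjom ubus gskpq goenc
Hunk 2: at line 3 remove [nwib,wnkmy,hjom] add [xhx,duorg] -> 8 lines: mvg sgu qalls xhx duorg ubus gskpq goenc
Hunk 3: at line 2 remove [xhx,duorg] add [gtccq] -> 7 lines: mvg sgu qalls gtccq ubus gskpq goenc
Hunk 4: at line 3 remove [gtccq] add [dpzkm,syq,ooaux] -> 9 lines: mvg sgu qalls dpzkm syq ooaux ubus gskpq goenc
Hunk 5: at line 2 remove [dpzkm] add [bxv,tnfsz] -> 10 lines: mvg sgu qalls bxv tnfsz syq ooaux ubus gskpq goenc
Hunk 6: at line 4 remove [tnfsz,syq] add [eks,agw,acn] -> 11 lines: mvg sgu qalls bxv eks agw acn ooaux ubus gskpq goenc
Hunk 7: at line 2 remove [qalls,bxv,eks] add [anrpg] -> 9 lines: mvg sgu anrpg agw acn ooaux ubus gskpq goenc
Final line count: 9

Answer: 9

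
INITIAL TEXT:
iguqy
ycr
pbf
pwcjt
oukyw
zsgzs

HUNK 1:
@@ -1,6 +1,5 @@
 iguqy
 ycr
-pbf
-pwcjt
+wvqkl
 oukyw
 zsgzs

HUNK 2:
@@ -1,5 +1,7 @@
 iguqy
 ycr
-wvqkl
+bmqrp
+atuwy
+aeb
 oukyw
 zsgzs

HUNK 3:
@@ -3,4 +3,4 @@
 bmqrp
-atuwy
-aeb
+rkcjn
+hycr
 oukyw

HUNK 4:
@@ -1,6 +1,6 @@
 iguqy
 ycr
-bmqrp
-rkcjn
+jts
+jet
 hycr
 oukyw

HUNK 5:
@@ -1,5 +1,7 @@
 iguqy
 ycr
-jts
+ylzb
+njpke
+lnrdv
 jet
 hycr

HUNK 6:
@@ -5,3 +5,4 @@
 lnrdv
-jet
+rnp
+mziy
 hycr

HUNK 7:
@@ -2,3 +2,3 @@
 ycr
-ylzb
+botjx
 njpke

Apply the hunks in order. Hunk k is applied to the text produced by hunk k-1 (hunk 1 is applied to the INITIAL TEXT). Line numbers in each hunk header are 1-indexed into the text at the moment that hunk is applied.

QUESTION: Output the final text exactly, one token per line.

Hunk 1: at line 1 remove [pbf,pwcjt] add [wvqkl] -> 5 lines: iguqy ycr wvqkl oukyw zsgzs
Hunk 2: at line 1 remove [wvqkl] add [bmqrp,atuwy,aeb] -> 7 lines: iguqy ycr bmqrp atuwy aeb oukyw zsgzs
Hunk 3: at line 3 remove [atuwy,aeb] add [rkcjn,hycr] -> 7 lines: iguqy ycr bmqrp rkcjn hycr oukyw zsgzs
Hunk 4: at line 1 remove [bmqrp,rkcjn] add [jts,jet] -> 7 lines: iguqy ycr jts jet hycr oukyw zsgzs
Hunk 5: at line 1 remove [jts] add [ylzb,njpke,lnrdv] -> 9 lines: iguqy ycr ylzb njpke lnrdv jet hycr oukyw zsgzs
Hunk 6: at line 5 remove [jet] add [rnp,mziy] -> 10 lines: iguqy ycr ylzb njpke lnrdv rnp mziy hycr oukyw zsgzs
Hunk 7: at line 2 remove [ylzb] add [botjx] -> 10 lines: iguqy ycr botjx njpke lnrdv rnp mziy hycr oukyw zsgzs

Answer: iguqy
ycr
botjx
njpke
lnrdv
rnp
mziy
hycr
oukyw
zsgzs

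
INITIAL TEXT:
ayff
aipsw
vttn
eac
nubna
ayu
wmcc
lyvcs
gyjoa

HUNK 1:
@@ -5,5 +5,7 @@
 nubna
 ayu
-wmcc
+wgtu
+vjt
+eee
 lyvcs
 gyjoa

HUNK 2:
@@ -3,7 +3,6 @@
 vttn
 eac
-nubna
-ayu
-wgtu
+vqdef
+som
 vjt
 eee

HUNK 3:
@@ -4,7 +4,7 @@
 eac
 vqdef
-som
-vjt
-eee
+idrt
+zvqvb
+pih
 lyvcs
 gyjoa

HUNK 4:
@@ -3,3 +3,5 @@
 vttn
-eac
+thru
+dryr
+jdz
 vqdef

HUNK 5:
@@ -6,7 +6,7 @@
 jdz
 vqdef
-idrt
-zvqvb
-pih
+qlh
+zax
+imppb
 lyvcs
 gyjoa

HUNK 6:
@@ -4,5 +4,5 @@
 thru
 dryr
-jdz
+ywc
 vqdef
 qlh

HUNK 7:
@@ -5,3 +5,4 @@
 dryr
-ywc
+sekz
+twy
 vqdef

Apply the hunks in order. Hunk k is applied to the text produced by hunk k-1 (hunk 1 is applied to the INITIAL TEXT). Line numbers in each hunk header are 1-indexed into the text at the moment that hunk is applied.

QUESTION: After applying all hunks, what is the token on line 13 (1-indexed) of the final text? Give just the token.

Answer: gyjoa

Derivation:
Hunk 1: at line 5 remove [wmcc] add [wgtu,vjt,eee] -> 11 lines: ayff aipsw vttn eac nubna ayu wgtu vjt eee lyvcs gyjoa
Hunk 2: at line 3 remove [nubna,ayu,wgtu] add [vqdef,som] -> 10 lines: ayff aipsw vttn eac vqdef som vjt eee lyvcs gyjoa
Hunk 3: at line 4 remove [som,vjt,eee] add [idrt,zvqvb,pih] -> 10 lines: ayff aipsw vttn eac vqdef idrt zvqvb pih lyvcs gyjoa
Hunk 4: at line 3 remove [eac] add [thru,dryr,jdz] -> 12 lines: ayff aipsw vttn thru dryr jdz vqdef idrt zvqvb pih lyvcs gyjoa
Hunk 5: at line 6 remove [idrt,zvqvb,pih] add [qlh,zax,imppb] -> 12 lines: ayff aipsw vttn thru dryr jdz vqdef qlh zax imppb lyvcs gyjoa
Hunk 6: at line 4 remove [jdz] add [ywc] -> 12 lines: ayff aipsw vttn thru dryr ywc vqdef qlh zax imppb lyvcs gyjoa
Hunk 7: at line 5 remove [ywc] add [sekz,twy] -> 13 lines: ayff aipsw vttn thru dryr sekz twy vqdef qlh zax imppb lyvcs gyjoa
Final line 13: gyjoa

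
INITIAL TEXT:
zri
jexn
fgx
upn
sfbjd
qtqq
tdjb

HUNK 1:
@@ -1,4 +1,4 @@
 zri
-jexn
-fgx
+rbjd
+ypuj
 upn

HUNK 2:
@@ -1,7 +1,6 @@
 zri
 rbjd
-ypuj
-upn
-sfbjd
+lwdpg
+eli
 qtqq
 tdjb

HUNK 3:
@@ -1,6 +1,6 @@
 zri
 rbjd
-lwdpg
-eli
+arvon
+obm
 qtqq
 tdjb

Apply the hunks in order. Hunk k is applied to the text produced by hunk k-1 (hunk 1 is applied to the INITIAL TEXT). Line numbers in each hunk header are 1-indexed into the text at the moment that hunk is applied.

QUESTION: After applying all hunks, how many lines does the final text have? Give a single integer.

Answer: 6

Derivation:
Hunk 1: at line 1 remove [jexn,fgx] add [rbjd,ypuj] -> 7 lines: zri rbjd ypuj upn sfbjd qtqq tdjb
Hunk 2: at line 1 remove [ypuj,upn,sfbjd] add [lwdpg,eli] -> 6 lines: zri rbjd lwdpg eli qtqq tdjb
Hunk 3: at line 1 remove [lwdpg,eli] add [arvon,obm] -> 6 lines: zri rbjd arvon obm qtqq tdjb
Final line count: 6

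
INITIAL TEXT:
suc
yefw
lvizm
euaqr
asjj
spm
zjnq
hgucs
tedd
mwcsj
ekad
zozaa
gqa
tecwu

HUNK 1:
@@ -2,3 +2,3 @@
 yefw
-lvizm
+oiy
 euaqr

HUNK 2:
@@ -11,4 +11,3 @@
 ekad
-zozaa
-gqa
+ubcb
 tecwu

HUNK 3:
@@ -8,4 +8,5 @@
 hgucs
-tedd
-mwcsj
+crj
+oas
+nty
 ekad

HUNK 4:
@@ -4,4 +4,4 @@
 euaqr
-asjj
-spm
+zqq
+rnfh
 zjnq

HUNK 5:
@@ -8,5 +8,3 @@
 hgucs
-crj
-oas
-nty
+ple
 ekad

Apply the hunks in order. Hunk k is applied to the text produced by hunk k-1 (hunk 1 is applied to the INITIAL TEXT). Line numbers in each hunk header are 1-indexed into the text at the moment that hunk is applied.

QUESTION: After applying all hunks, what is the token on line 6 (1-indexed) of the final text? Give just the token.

Hunk 1: at line 2 remove [lvizm] add [oiy] -> 14 lines: suc yefw oiy euaqr asjj spm zjnq hgucs tedd mwcsj ekad zozaa gqa tecwu
Hunk 2: at line 11 remove [zozaa,gqa] add [ubcb] -> 13 lines: suc yefw oiy euaqr asjj spm zjnq hgucs tedd mwcsj ekad ubcb tecwu
Hunk 3: at line 8 remove [tedd,mwcsj] add [crj,oas,nty] -> 14 lines: suc yefw oiy euaqr asjj spm zjnq hgucs crj oas nty ekad ubcb tecwu
Hunk 4: at line 4 remove [asjj,spm] add [zqq,rnfh] -> 14 lines: suc yefw oiy euaqr zqq rnfh zjnq hgucs crj oas nty ekad ubcb tecwu
Hunk 5: at line 8 remove [crj,oas,nty] add [ple] -> 12 lines: suc yefw oiy euaqr zqq rnfh zjnq hgucs ple ekad ubcb tecwu
Final line 6: rnfh

Answer: rnfh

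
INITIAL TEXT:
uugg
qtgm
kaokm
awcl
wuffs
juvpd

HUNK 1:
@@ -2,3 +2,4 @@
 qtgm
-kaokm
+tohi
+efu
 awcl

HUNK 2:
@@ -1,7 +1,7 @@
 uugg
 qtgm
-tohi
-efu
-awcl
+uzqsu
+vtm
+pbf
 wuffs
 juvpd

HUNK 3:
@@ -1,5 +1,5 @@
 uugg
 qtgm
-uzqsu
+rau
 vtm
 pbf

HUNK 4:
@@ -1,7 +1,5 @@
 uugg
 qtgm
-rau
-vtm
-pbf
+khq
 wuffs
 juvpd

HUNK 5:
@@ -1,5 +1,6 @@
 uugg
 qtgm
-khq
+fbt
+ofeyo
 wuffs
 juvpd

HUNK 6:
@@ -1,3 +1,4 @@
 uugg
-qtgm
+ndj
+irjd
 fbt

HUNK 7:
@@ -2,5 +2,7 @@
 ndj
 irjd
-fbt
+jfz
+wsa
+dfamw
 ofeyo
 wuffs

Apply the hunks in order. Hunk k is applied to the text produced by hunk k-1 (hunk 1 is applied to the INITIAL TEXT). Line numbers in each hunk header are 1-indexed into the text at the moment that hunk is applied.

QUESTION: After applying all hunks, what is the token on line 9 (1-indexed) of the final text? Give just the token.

Hunk 1: at line 2 remove [kaokm] add [tohi,efu] -> 7 lines: uugg qtgm tohi efu awcl wuffs juvpd
Hunk 2: at line 1 remove [tohi,efu,awcl] add [uzqsu,vtm,pbf] -> 7 lines: uugg qtgm uzqsu vtm pbf wuffs juvpd
Hunk 3: at line 1 remove [uzqsu] add [rau] -> 7 lines: uugg qtgm rau vtm pbf wuffs juvpd
Hunk 4: at line 1 remove [rau,vtm,pbf] add [khq] -> 5 lines: uugg qtgm khq wuffs juvpd
Hunk 5: at line 1 remove [khq] add [fbt,ofeyo] -> 6 lines: uugg qtgm fbt ofeyo wuffs juvpd
Hunk 6: at line 1 remove [qtgm] add [ndj,irjd] -> 7 lines: uugg ndj irjd fbt ofeyo wuffs juvpd
Hunk 7: at line 2 remove [fbt] add [jfz,wsa,dfamw] -> 9 lines: uugg ndj irjd jfz wsa dfamw ofeyo wuffs juvpd
Final line 9: juvpd

Answer: juvpd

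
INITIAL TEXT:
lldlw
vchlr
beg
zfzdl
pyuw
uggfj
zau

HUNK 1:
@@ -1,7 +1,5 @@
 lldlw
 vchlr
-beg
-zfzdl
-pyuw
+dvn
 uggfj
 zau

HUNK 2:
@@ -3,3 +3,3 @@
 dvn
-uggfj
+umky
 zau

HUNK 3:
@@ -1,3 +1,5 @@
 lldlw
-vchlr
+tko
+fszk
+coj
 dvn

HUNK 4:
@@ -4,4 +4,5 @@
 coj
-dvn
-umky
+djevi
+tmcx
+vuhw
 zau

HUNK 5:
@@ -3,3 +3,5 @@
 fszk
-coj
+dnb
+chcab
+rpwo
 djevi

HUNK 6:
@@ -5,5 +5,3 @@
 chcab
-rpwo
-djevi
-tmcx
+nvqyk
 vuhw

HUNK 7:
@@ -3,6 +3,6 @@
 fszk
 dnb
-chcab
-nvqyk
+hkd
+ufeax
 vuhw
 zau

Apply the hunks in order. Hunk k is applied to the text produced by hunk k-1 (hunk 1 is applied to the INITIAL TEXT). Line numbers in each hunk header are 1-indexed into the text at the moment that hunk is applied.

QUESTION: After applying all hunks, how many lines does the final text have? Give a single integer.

Answer: 8

Derivation:
Hunk 1: at line 1 remove [beg,zfzdl,pyuw] add [dvn] -> 5 lines: lldlw vchlr dvn uggfj zau
Hunk 2: at line 3 remove [uggfj] add [umky] -> 5 lines: lldlw vchlr dvn umky zau
Hunk 3: at line 1 remove [vchlr] add [tko,fszk,coj] -> 7 lines: lldlw tko fszk coj dvn umky zau
Hunk 4: at line 4 remove [dvn,umky] add [djevi,tmcx,vuhw] -> 8 lines: lldlw tko fszk coj djevi tmcx vuhw zau
Hunk 5: at line 3 remove [coj] add [dnb,chcab,rpwo] -> 10 lines: lldlw tko fszk dnb chcab rpwo djevi tmcx vuhw zau
Hunk 6: at line 5 remove [rpwo,djevi,tmcx] add [nvqyk] -> 8 lines: lldlw tko fszk dnb chcab nvqyk vuhw zau
Hunk 7: at line 3 remove [chcab,nvqyk] add [hkd,ufeax] -> 8 lines: lldlw tko fszk dnb hkd ufeax vuhw zau
Final line count: 8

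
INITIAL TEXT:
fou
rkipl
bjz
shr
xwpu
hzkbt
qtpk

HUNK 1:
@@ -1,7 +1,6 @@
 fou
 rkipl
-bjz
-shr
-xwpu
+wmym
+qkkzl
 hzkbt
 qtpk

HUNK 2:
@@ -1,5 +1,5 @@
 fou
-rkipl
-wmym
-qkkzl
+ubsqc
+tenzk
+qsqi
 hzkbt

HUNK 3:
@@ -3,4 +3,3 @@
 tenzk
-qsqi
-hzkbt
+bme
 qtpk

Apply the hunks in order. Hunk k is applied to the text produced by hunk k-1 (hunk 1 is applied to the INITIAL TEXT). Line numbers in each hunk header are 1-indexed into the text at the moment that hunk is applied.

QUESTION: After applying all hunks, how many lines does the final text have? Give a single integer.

Answer: 5

Derivation:
Hunk 1: at line 1 remove [bjz,shr,xwpu] add [wmym,qkkzl] -> 6 lines: fou rkipl wmym qkkzl hzkbt qtpk
Hunk 2: at line 1 remove [rkipl,wmym,qkkzl] add [ubsqc,tenzk,qsqi] -> 6 lines: fou ubsqc tenzk qsqi hzkbt qtpk
Hunk 3: at line 3 remove [qsqi,hzkbt] add [bme] -> 5 lines: fou ubsqc tenzk bme qtpk
Final line count: 5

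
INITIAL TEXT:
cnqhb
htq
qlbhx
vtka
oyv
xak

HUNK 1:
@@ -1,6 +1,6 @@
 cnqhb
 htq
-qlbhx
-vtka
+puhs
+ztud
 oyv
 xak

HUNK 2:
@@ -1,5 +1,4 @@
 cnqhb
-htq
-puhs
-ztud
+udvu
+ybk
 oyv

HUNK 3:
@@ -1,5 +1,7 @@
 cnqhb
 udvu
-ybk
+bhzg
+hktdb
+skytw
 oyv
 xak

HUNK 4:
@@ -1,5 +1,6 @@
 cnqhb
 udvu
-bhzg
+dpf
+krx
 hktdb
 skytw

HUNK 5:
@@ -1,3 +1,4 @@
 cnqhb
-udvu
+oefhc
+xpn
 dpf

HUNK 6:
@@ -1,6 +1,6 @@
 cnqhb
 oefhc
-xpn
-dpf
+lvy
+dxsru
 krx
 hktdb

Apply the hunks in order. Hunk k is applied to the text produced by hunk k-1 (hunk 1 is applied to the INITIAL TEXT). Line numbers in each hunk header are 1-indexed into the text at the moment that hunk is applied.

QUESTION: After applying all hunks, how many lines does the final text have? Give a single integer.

Hunk 1: at line 1 remove [qlbhx,vtka] add [puhs,ztud] -> 6 lines: cnqhb htq puhs ztud oyv xak
Hunk 2: at line 1 remove [htq,puhs,ztud] add [udvu,ybk] -> 5 lines: cnqhb udvu ybk oyv xak
Hunk 3: at line 1 remove [ybk] add [bhzg,hktdb,skytw] -> 7 lines: cnqhb udvu bhzg hktdb skytw oyv xak
Hunk 4: at line 1 remove [bhzg] add [dpf,krx] -> 8 lines: cnqhb udvu dpf krx hktdb skytw oyv xak
Hunk 5: at line 1 remove [udvu] add [oefhc,xpn] -> 9 lines: cnqhb oefhc xpn dpf krx hktdb skytw oyv xak
Hunk 6: at line 1 remove [xpn,dpf] add [lvy,dxsru] -> 9 lines: cnqhb oefhc lvy dxsru krx hktdb skytw oyv xak
Final line count: 9

Answer: 9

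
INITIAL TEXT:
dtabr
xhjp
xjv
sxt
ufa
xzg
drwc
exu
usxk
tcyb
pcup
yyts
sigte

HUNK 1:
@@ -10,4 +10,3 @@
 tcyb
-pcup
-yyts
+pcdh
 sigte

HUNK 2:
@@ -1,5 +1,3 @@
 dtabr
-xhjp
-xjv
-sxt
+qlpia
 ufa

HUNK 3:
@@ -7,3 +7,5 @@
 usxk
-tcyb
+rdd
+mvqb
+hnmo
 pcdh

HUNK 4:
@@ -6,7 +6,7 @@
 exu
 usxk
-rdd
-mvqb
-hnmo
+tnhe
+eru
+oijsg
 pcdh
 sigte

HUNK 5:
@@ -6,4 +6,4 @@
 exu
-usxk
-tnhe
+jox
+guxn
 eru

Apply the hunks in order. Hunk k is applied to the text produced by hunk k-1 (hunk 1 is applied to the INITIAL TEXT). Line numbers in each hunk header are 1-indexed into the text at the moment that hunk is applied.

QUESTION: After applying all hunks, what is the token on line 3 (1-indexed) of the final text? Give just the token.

Answer: ufa

Derivation:
Hunk 1: at line 10 remove [pcup,yyts] add [pcdh] -> 12 lines: dtabr xhjp xjv sxt ufa xzg drwc exu usxk tcyb pcdh sigte
Hunk 2: at line 1 remove [xhjp,xjv,sxt] add [qlpia] -> 10 lines: dtabr qlpia ufa xzg drwc exu usxk tcyb pcdh sigte
Hunk 3: at line 7 remove [tcyb] add [rdd,mvqb,hnmo] -> 12 lines: dtabr qlpia ufa xzg drwc exu usxk rdd mvqb hnmo pcdh sigte
Hunk 4: at line 6 remove [rdd,mvqb,hnmo] add [tnhe,eru,oijsg] -> 12 lines: dtabr qlpia ufa xzg drwc exu usxk tnhe eru oijsg pcdh sigte
Hunk 5: at line 6 remove [usxk,tnhe] add [jox,guxn] -> 12 lines: dtabr qlpia ufa xzg drwc exu jox guxn eru oijsg pcdh sigte
Final line 3: ufa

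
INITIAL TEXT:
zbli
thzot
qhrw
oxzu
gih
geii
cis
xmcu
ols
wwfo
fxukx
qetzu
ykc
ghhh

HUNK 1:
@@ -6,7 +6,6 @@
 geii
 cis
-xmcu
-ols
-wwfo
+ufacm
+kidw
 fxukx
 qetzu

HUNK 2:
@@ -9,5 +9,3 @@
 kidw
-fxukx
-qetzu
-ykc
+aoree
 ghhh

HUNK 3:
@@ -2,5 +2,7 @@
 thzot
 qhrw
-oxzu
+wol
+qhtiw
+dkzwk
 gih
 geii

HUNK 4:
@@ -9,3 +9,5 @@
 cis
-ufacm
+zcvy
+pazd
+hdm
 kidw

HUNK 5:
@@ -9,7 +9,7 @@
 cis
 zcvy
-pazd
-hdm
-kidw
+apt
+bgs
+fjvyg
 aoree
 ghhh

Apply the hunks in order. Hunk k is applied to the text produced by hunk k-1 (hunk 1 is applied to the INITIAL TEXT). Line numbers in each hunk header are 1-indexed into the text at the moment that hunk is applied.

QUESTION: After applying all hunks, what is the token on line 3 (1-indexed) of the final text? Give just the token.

Answer: qhrw

Derivation:
Hunk 1: at line 6 remove [xmcu,ols,wwfo] add [ufacm,kidw] -> 13 lines: zbli thzot qhrw oxzu gih geii cis ufacm kidw fxukx qetzu ykc ghhh
Hunk 2: at line 9 remove [fxukx,qetzu,ykc] add [aoree] -> 11 lines: zbli thzot qhrw oxzu gih geii cis ufacm kidw aoree ghhh
Hunk 3: at line 2 remove [oxzu] add [wol,qhtiw,dkzwk] -> 13 lines: zbli thzot qhrw wol qhtiw dkzwk gih geii cis ufacm kidw aoree ghhh
Hunk 4: at line 9 remove [ufacm] add [zcvy,pazd,hdm] -> 15 lines: zbli thzot qhrw wol qhtiw dkzwk gih geii cis zcvy pazd hdm kidw aoree ghhh
Hunk 5: at line 9 remove [pazd,hdm,kidw] add [apt,bgs,fjvyg] -> 15 lines: zbli thzot qhrw wol qhtiw dkzwk gih geii cis zcvy apt bgs fjvyg aoree ghhh
Final line 3: qhrw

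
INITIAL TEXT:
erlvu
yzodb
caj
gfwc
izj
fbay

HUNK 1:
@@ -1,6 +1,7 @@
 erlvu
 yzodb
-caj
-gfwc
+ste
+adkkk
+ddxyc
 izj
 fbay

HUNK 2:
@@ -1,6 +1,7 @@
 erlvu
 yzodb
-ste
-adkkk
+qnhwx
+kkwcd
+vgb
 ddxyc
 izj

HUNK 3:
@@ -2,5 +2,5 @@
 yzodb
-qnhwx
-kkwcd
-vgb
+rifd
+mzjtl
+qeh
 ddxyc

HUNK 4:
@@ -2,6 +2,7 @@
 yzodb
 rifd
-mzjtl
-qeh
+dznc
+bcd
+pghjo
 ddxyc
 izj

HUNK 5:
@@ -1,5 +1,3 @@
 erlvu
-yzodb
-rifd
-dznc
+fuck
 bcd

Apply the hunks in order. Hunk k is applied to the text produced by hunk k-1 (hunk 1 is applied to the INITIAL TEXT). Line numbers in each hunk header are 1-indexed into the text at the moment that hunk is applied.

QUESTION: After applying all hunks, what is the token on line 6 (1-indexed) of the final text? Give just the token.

Answer: izj

Derivation:
Hunk 1: at line 1 remove [caj,gfwc] add [ste,adkkk,ddxyc] -> 7 lines: erlvu yzodb ste adkkk ddxyc izj fbay
Hunk 2: at line 1 remove [ste,adkkk] add [qnhwx,kkwcd,vgb] -> 8 lines: erlvu yzodb qnhwx kkwcd vgb ddxyc izj fbay
Hunk 3: at line 2 remove [qnhwx,kkwcd,vgb] add [rifd,mzjtl,qeh] -> 8 lines: erlvu yzodb rifd mzjtl qeh ddxyc izj fbay
Hunk 4: at line 2 remove [mzjtl,qeh] add [dznc,bcd,pghjo] -> 9 lines: erlvu yzodb rifd dznc bcd pghjo ddxyc izj fbay
Hunk 5: at line 1 remove [yzodb,rifd,dznc] add [fuck] -> 7 lines: erlvu fuck bcd pghjo ddxyc izj fbay
Final line 6: izj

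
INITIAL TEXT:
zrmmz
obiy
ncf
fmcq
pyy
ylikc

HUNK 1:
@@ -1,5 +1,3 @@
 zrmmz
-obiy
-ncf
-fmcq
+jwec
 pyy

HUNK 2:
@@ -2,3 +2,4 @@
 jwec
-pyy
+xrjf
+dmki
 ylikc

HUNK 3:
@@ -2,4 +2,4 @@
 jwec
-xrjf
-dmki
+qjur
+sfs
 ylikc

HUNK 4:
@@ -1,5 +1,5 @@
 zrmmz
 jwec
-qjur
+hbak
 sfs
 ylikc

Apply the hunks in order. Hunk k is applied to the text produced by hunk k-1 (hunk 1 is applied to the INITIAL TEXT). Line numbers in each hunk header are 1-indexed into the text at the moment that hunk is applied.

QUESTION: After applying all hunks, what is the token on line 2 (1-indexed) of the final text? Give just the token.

Hunk 1: at line 1 remove [obiy,ncf,fmcq] add [jwec] -> 4 lines: zrmmz jwec pyy ylikc
Hunk 2: at line 2 remove [pyy] add [xrjf,dmki] -> 5 lines: zrmmz jwec xrjf dmki ylikc
Hunk 3: at line 2 remove [xrjf,dmki] add [qjur,sfs] -> 5 lines: zrmmz jwec qjur sfs ylikc
Hunk 4: at line 1 remove [qjur] add [hbak] -> 5 lines: zrmmz jwec hbak sfs ylikc
Final line 2: jwec

Answer: jwec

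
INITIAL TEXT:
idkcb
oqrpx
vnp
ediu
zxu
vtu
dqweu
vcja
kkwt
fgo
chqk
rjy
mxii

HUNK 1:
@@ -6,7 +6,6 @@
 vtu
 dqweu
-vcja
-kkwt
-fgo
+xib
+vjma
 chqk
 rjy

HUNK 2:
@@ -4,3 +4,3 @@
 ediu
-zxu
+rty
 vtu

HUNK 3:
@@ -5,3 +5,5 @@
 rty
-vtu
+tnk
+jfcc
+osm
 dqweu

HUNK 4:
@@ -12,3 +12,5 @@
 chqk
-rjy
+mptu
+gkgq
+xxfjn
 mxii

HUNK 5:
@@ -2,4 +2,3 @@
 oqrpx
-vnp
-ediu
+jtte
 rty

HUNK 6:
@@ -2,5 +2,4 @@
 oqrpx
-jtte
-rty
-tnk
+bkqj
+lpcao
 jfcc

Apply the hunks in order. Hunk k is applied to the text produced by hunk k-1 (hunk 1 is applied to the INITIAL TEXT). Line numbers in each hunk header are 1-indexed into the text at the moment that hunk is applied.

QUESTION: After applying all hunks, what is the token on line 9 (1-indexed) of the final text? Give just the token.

Answer: vjma

Derivation:
Hunk 1: at line 6 remove [vcja,kkwt,fgo] add [xib,vjma] -> 12 lines: idkcb oqrpx vnp ediu zxu vtu dqweu xib vjma chqk rjy mxii
Hunk 2: at line 4 remove [zxu] add [rty] -> 12 lines: idkcb oqrpx vnp ediu rty vtu dqweu xib vjma chqk rjy mxii
Hunk 3: at line 5 remove [vtu] add [tnk,jfcc,osm] -> 14 lines: idkcb oqrpx vnp ediu rty tnk jfcc osm dqweu xib vjma chqk rjy mxii
Hunk 4: at line 12 remove [rjy] add [mptu,gkgq,xxfjn] -> 16 lines: idkcb oqrpx vnp ediu rty tnk jfcc osm dqweu xib vjma chqk mptu gkgq xxfjn mxii
Hunk 5: at line 2 remove [vnp,ediu] add [jtte] -> 15 lines: idkcb oqrpx jtte rty tnk jfcc osm dqweu xib vjma chqk mptu gkgq xxfjn mxii
Hunk 6: at line 2 remove [jtte,rty,tnk] add [bkqj,lpcao] -> 14 lines: idkcb oqrpx bkqj lpcao jfcc osm dqweu xib vjma chqk mptu gkgq xxfjn mxii
Final line 9: vjma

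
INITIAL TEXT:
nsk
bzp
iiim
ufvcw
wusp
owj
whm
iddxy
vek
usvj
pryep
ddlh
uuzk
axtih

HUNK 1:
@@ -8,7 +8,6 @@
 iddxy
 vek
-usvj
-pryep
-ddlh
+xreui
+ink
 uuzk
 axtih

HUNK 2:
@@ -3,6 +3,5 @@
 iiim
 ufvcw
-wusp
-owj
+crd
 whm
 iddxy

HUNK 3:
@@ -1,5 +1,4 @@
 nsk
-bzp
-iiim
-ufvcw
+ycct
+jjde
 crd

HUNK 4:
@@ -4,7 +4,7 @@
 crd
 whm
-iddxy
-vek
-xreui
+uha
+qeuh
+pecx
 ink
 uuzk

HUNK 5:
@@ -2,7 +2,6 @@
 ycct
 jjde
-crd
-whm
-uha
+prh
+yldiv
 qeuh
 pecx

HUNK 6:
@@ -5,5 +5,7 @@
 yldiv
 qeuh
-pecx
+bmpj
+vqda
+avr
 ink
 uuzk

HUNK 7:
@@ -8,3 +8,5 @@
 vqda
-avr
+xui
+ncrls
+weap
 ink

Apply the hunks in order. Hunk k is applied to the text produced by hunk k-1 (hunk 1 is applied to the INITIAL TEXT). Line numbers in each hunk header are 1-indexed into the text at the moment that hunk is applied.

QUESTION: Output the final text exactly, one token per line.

Hunk 1: at line 8 remove [usvj,pryep,ddlh] add [xreui,ink] -> 13 lines: nsk bzp iiim ufvcw wusp owj whm iddxy vek xreui ink uuzk axtih
Hunk 2: at line 3 remove [wusp,owj] add [crd] -> 12 lines: nsk bzp iiim ufvcw crd whm iddxy vek xreui ink uuzk axtih
Hunk 3: at line 1 remove [bzp,iiim,ufvcw] add [ycct,jjde] -> 11 lines: nsk ycct jjde crd whm iddxy vek xreui ink uuzk axtih
Hunk 4: at line 4 remove [iddxy,vek,xreui] add [uha,qeuh,pecx] -> 11 lines: nsk ycct jjde crd whm uha qeuh pecx ink uuzk axtih
Hunk 5: at line 2 remove [crd,whm,uha] add [prh,yldiv] -> 10 lines: nsk ycct jjde prh yldiv qeuh pecx ink uuzk axtih
Hunk 6: at line 5 remove [pecx] add [bmpj,vqda,avr] -> 12 lines: nsk ycct jjde prh yldiv qeuh bmpj vqda avr ink uuzk axtih
Hunk 7: at line 8 remove [avr] add [xui,ncrls,weap] -> 14 lines: nsk ycct jjde prh yldiv qeuh bmpj vqda xui ncrls weap ink uuzk axtih

Answer: nsk
ycct
jjde
prh
yldiv
qeuh
bmpj
vqda
xui
ncrls
weap
ink
uuzk
axtih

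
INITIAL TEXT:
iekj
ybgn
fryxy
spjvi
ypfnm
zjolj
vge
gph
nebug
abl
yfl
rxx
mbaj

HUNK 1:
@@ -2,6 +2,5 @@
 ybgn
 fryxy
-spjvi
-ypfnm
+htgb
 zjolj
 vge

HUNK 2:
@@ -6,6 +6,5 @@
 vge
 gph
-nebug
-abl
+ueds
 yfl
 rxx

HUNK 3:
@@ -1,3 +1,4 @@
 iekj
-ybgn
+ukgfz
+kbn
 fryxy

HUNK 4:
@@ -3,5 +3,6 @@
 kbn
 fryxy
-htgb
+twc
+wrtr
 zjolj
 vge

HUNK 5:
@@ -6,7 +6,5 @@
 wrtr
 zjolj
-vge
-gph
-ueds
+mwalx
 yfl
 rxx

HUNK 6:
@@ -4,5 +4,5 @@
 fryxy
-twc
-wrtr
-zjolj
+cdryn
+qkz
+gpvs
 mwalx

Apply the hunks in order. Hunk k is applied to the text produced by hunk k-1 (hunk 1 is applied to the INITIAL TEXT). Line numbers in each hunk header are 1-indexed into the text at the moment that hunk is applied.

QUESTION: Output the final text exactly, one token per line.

Hunk 1: at line 2 remove [spjvi,ypfnm] add [htgb] -> 12 lines: iekj ybgn fryxy htgb zjolj vge gph nebug abl yfl rxx mbaj
Hunk 2: at line 6 remove [nebug,abl] add [ueds] -> 11 lines: iekj ybgn fryxy htgb zjolj vge gph ueds yfl rxx mbaj
Hunk 3: at line 1 remove [ybgn] add [ukgfz,kbn] -> 12 lines: iekj ukgfz kbn fryxy htgb zjolj vge gph ueds yfl rxx mbaj
Hunk 4: at line 3 remove [htgb] add [twc,wrtr] -> 13 lines: iekj ukgfz kbn fryxy twc wrtr zjolj vge gph ueds yfl rxx mbaj
Hunk 5: at line 6 remove [vge,gph,ueds] add [mwalx] -> 11 lines: iekj ukgfz kbn fryxy twc wrtr zjolj mwalx yfl rxx mbaj
Hunk 6: at line 4 remove [twc,wrtr,zjolj] add [cdryn,qkz,gpvs] -> 11 lines: iekj ukgfz kbn fryxy cdryn qkz gpvs mwalx yfl rxx mbaj

Answer: iekj
ukgfz
kbn
fryxy
cdryn
qkz
gpvs
mwalx
yfl
rxx
mbaj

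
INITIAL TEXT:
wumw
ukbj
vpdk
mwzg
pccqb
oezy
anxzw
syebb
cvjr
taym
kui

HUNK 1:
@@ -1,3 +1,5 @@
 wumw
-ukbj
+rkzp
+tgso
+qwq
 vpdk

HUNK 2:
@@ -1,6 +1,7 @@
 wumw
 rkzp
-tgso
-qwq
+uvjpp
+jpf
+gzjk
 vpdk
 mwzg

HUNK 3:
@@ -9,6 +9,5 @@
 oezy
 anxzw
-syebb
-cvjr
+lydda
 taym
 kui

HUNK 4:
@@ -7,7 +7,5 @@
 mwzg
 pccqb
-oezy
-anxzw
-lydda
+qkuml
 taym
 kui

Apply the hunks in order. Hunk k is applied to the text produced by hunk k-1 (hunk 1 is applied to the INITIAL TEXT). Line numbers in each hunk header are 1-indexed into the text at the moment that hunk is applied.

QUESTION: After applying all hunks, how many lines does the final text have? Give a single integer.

Hunk 1: at line 1 remove [ukbj] add [rkzp,tgso,qwq] -> 13 lines: wumw rkzp tgso qwq vpdk mwzg pccqb oezy anxzw syebb cvjr taym kui
Hunk 2: at line 1 remove [tgso,qwq] add [uvjpp,jpf,gzjk] -> 14 lines: wumw rkzp uvjpp jpf gzjk vpdk mwzg pccqb oezy anxzw syebb cvjr taym kui
Hunk 3: at line 9 remove [syebb,cvjr] add [lydda] -> 13 lines: wumw rkzp uvjpp jpf gzjk vpdk mwzg pccqb oezy anxzw lydda taym kui
Hunk 4: at line 7 remove [oezy,anxzw,lydda] add [qkuml] -> 11 lines: wumw rkzp uvjpp jpf gzjk vpdk mwzg pccqb qkuml taym kui
Final line count: 11

Answer: 11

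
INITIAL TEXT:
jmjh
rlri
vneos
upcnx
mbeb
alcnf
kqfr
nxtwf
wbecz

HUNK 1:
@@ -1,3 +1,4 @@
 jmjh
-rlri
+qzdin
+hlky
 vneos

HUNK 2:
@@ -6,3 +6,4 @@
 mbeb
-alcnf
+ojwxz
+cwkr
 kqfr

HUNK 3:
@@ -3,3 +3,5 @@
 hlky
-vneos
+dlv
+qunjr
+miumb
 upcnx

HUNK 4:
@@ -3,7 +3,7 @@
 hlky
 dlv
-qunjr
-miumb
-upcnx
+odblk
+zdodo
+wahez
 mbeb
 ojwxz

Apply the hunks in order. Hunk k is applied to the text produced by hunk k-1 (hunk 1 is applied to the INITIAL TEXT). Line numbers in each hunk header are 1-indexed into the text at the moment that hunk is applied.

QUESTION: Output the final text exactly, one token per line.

Answer: jmjh
qzdin
hlky
dlv
odblk
zdodo
wahez
mbeb
ojwxz
cwkr
kqfr
nxtwf
wbecz

Derivation:
Hunk 1: at line 1 remove [rlri] add [qzdin,hlky] -> 10 lines: jmjh qzdin hlky vneos upcnx mbeb alcnf kqfr nxtwf wbecz
Hunk 2: at line 6 remove [alcnf] add [ojwxz,cwkr] -> 11 lines: jmjh qzdin hlky vneos upcnx mbeb ojwxz cwkr kqfr nxtwf wbecz
Hunk 3: at line 3 remove [vneos] add [dlv,qunjr,miumb] -> 13 lines: jmjh qzdin hlky dlv qunjr miumb upcnx mbeb ojwxz cwkr kqfr nxtwf wbecz
Hunk 4: at line 3 remove [qunjr,miumb,upcnx] add [odblk,zdodo,wahez] -> 13 lines: jmjh qzdin hlky dlv odblk zdodo wahez mbeb ojwxz cwkr kqfr nxtwf wbecz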